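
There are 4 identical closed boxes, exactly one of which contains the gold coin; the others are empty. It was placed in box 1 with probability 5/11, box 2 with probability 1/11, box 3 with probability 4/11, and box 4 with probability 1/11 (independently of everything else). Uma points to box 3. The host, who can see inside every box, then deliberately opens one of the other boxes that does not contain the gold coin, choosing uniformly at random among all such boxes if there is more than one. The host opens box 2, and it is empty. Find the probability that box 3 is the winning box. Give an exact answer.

4/13

Consider each possible location of the gold coin in turn.
If it is in box 1 (prior 5/11): the host has 2 equally likely choices, so probability 1/2; weight (5/11)·(1/2) = 5/22.
If it is in box 2 (prior 1/11): the host opened box 2, so this case is ruled out; weight (1/11)·0 = 0.
If it is in box 3 (prior 4/11): the host has 3 equally likely choices, so probability 1/3; weight (4/11)·(1/3) = 4/33.
If it is in box 4 (prior 1/11): the host has 2 equally likely choices, so probability 1/2; weight (1/11)·(1/2) = 1/22.
The weights sum to 13/33.
So P(the gold coin in box 3 | the host opened box 2) = (4/33) / (13/33) = 4/13.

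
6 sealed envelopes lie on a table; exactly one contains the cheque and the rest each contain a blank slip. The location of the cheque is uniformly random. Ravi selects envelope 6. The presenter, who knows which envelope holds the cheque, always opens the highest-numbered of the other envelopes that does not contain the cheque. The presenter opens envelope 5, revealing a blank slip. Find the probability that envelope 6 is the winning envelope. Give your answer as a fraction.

Condition on the true location of the cheque.
If it is in any of envelopes 1, 2, 3, 4, and 6 (prior 1/6 each): envelope 5 is the highest-numbered option available, probability 1; weight (1/6)·1 = 1/6 each.
If it is in envelope 5 (prior 1/6): the presenter opened envelope 5, so this case is ruled out; weight (1/6)·0 = 0.
The weights sum to 5/6.
So P(the cheque in envelope 6 | the presenter opened envelope 5) = (1/6) / (5/6) = 1/5.

1/5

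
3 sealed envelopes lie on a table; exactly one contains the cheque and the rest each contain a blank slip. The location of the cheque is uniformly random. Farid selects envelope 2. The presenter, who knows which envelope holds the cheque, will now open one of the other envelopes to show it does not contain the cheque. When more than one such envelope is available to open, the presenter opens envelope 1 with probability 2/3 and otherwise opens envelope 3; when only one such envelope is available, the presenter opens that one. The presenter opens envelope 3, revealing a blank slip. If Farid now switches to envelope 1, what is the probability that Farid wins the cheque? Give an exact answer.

Condition on the true location of the cheque.
If it is in envelope 1 (prior 1/3): only envelope 3 is available, probability 1; weight (1/3)·1 = 1/3.
If it is in envelope 2 (prior 1/3): envelope 1 is available but not opened, probability 1/3; weight (1/3)·(1/3) = 1/9.
If it is in envelope 3 (prior 1/3): the presenter opened envelope 3, so this case is ruled out; weight (1/3)·0 = 0.
The weights sum to 4/9.
So P(the cheque in envelope 1 | the presenter opened envelope 3) = (1/3) / (4/9) = 3/4.

3/4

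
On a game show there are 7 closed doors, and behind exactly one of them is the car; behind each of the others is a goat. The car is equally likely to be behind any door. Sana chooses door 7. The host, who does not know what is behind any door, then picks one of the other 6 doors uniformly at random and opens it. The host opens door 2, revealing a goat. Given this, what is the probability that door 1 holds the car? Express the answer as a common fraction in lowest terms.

Condition on the true location of the car.
If it is behind any of doors 1, 3, 4, 5, 6, and 7 (prior 1/7 each): the host picks door 2 with probability 1/6 regardless, and it is not the prize; weight (1/7)·(1/6) = 1/42 each.
If it is behind door 2 (prior 1/7): the host opened door 2, so this case is ruled out; weight (1/7)·0 = 0.
The weights sum to 1/7.
So P(the car behind door 1 | the host opened door 2) = (1/42) / (1/7) = 1/6.

1/6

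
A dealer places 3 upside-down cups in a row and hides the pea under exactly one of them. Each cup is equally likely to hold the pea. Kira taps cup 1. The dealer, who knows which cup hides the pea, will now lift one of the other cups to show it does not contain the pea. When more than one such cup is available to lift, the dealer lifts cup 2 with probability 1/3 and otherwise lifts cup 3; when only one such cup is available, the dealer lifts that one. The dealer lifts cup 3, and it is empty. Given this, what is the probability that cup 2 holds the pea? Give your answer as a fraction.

Condition on the true location of the pea.
If it is under cup 1 (prior 1/3): cup 2 is available but not opened, probability 2/3; weight (1/3)·(2/3) = 2/9.
If it is under cup 2 (prior 1/3): only cup 3 is available, probability 1; weight (1/3)·1 = 1/3.
If it is under cup 3 (prior 1/3): the dealer opened cup 3, so this case is ruled out; weight (1/3)·0 = 0.
The weights sum to 5/9.
So P(the pea under cup 2 | the dealer opened cup 3) = (1/3) / (5/9) = 3/5.

3/5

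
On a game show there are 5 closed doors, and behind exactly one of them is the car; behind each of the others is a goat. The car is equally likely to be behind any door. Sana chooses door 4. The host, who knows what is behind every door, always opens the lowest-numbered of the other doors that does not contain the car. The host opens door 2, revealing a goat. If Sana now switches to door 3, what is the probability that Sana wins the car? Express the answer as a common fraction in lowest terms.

Apply Bayes' rule, conditioning on where the car actually is.
If it is behind door 1 (prior 1/5): door 2 is the lowest-numbered option available, probability 1; weight (1/5)·1 = 1/5.
If it is behind door 2 (prior 1/5): the host opened door 2, so this case is ruled out; weight (1/5)·0 = 0.
If it is behind any of doors 3, 4, and 5 (prior 1/5 each): the host would have opened door 1 instead, probability 0; weight (1/5)·0 = 0 each.
The weights sum to 1/5.
So P(the car behind door 3 | the host opened door 2) = 0 / (1/5) = 0.

0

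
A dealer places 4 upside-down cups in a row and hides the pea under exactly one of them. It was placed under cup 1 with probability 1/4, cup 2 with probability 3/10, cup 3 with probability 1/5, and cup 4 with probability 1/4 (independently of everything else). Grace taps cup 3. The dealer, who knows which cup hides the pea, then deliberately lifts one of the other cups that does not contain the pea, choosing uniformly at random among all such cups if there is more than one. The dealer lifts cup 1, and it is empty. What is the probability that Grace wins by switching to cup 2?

18/41

Apply Bayes' rule, conditioning on where the pea actually is.
If it is under cup 1 (prior 1/4): the dealer opened cup 1, so this case is ruled out; weight (1/4)·0 = 0.
If it is under cup 2 (prior 3/10): the dealer has 2 equally likely choices, so probability 1/2; weight (3/10)·(1/2) = 3/20.
If it is under cup 3 (prior 1/5): the dealer has 3 equally likely choices, so probability 1/3; weight (1/5)·(1/3) = 1/15.
If it is under cup 4 (prior 1/4): the dealer has 2 equally likely choices, so probability 1/2; weight (1/4)·(1/2) = 1/8.
The weights sum to 41/120.
So P(the pea under cup 2 | the dealer opened cup 1) = (3/20) / (41/120) = 18/41.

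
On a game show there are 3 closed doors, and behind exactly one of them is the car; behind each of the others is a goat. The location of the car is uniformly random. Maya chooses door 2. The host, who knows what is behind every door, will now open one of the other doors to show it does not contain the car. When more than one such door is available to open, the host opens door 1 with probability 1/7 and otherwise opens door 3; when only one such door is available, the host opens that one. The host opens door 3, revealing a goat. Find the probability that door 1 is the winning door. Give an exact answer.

7/13

Consider each possible location of the car in turn.
If it is behind door 1 (prior 1/3): only door 3 is available, probability 1; weight (1/3)·1 = 1/3.
If it is behind door 2 (prior 1/3): door 1 is available but not opened, probability 6/7; weight (1/3)·(6/7) = 2/7.
If it is behind door 3 (prior 1/3): the host opened door 3, so this case is ruled out; weight (1/3)·0 = 0.
The weights sum to 13/21.
So P(the car behind door 1 | the host opened door 3) = (1/3) / (13/21) = 7/13.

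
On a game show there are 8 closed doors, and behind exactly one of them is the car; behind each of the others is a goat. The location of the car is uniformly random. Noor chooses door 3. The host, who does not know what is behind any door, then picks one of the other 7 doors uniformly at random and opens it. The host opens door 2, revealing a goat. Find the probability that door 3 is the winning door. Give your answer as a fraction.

1/7

Condition on the true location of the car.
If it is behind any of doors 1, 3, 4, 5, 6, 7, and 8 (prior 1/8 each): the host picks door 2 with probability 1/7 regardless, and it is not the prize; weight (1/8)·(1/7) = 1/56 each.
If it is behind door 2 (prior 1/8): the host opened door 2, so this case is ruled out; weight (1/8)·0 = 0.
The weights sum to 1/8.
So P(the car behind door 3 | the host opened door 2) = (1/56) / (1/8) = 1/7.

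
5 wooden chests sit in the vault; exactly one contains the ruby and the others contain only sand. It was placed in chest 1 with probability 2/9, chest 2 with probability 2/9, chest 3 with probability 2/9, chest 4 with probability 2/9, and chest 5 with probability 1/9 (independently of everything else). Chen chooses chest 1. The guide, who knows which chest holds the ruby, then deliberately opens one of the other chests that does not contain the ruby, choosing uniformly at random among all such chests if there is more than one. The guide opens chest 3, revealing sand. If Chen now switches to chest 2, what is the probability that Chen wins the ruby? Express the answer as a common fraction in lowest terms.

Apply Bayes' rule, conditioning on where the ruby actually is.
If it is in chest 1 (prior 2/9): the guide has 4 equally likely choices, so probability 1/4; weight (2/9)·(1/4) = 1/18.
If it is in either of chests 2 and 4 (prior 2/9 each): the guide has 3 equally likely choices, so probability 1/3; weight (2/9)·(1/3) = 2/27 each.
If it is in chest 3 (prior 2/9): the guide opened chest 3, so this case is ruled out; weight (2/9)·0 = 0.
If it is in chest 5 (prior 1/9): the guide has 3 equally likely choices, so probability 1/3; weight (1/9)·(1/3) = 1/27.
The weights sum to 13/54.
So P(the ruby in chest 2 | the guide opened chest 3) = (2/27) / (13/54) = 4/13.

4/13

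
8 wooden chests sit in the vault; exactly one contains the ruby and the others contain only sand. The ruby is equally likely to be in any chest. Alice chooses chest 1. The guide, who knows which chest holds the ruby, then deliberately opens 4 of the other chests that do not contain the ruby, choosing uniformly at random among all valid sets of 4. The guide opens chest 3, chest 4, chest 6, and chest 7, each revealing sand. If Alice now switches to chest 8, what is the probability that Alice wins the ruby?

7/24

Consider each possible location of the ruby in turn.
If it is in chest 1 (prior 1/8): the guide has 35 equally likely choices, so probability 1/35; weight (1/8)·(1/35) = 1/280.
If it is in any of chests 2, 5, and 8 (prior 1/8 each): the guide has 15 equally likely choices, so probability 1/15; weight (1/8)·(1/15) = 1/120 each.
If it is in any of chests 3, 4, 6, and 7 (prior 1/8 each): that chest was opened and seen not to hold the prize — ruled out; weight (1/8)·0 = 0 each.
The weights sum to 1/35.
So P(the ruby in chest 8 | the guide opened chest 3, chest 4, chest 6, and chest 7) = (1/120) / (1/35) = 7/24.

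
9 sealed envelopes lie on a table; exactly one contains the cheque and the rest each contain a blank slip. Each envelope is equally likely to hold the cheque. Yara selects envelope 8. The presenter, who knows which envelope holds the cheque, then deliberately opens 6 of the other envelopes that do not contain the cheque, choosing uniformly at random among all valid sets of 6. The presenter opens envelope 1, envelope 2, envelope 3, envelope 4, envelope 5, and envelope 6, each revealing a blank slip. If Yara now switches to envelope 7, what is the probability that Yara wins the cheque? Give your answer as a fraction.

Condition on the true location of the cheque.
If it is in any of envelopes 1, 2, 3, 4, 5, and 6 (prior 1/9 each): that envelope was opened and seen not to hold the prize — ruled out; weight (1/9)·0 = 0 each.
If it is in either of envelopes 7 and 9 (prior 1/9 each): the presenter has 7 equally likely choices, so probability 1/7; weight (1/9)·(1/7) = 1/63 each.
If it is in envelope 8 (prior 1/9): the presenter has 28 equally likely choices, so probability 1/28; weight (1/9)·(1/28) = 1/252.
The weights sum to 1/28.
So P(the cheque in envelope 7 | the presenter opened envelope 1, envelope 2, envelope 3, envelope 4, envelope 5, and envelope 6) = (1/63) / (1/28) = 4/9.

4/9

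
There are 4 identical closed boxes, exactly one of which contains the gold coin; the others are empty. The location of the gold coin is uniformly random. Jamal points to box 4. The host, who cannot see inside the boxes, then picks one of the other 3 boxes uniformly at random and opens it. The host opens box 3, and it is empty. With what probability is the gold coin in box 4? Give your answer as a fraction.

Because the host chose which box to open without knowing where the gold coin is, the choice is independent of the prize location. Learning that box 3 does not hold the gold coin simply rules out that one location and leaves the remaining 3 boxes still equally likely by symmetry.
So P(the gold coin in box 4) = 1/3.

1/3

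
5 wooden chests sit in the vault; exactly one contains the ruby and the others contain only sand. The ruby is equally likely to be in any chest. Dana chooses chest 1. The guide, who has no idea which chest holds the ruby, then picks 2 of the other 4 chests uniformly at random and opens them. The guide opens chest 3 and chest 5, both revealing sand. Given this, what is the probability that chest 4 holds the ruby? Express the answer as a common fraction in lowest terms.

1/3

Consider each possible location of the ruby in turn.
If it is in any of chests 1, 2, and 4 (prior 1/5 each): the guide picks exactly this set with probability 1/6 regardless, and none is the prize; weight (1/5)·(1/6) = 1/30 each.
If it is in either of chests 3 and 5 (prior 1/5 each): that chest was opened and seen not to hold the prize — ruled out; weight (1/5)·0 = 0 each.
The weights sum to 1/10.
So P(the ruby in chest 4 | the guide opened chest 3 and chest 5) = (1/30) / (1/10) = 1/3.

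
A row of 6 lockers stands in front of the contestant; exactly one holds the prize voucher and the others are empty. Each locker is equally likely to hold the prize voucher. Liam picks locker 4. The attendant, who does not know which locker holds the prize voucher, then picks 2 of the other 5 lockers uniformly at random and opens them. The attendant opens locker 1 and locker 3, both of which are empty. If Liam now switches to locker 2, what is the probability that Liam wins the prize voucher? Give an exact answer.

1/4

Condition on the true location of the prize voucher.
If it is in either of lockers 1 and 3 (prior 1/6 each): that locker was opened and seen not to hold the prize — ruled out; weight (1/6)·0 = 0 each.
If it is in any of lockers 2, 4, 5, and 6 (prior 1/6 each): the attendant picks exactly this set with probability 1/10 regardless, and none is the prize; weight (1/6)·(1/10) = 1/60 each.
The weights sum to 1/15.
So P(the prize voucher in locker 2 | the attendant opened locker 1 and locker 3) = (1/60) / (1/15) = 1/4.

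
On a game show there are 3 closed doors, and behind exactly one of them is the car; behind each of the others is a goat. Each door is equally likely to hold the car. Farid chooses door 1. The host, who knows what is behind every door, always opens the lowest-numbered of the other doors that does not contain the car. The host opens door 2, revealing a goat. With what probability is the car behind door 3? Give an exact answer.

Apply Bayes' rule, conditioning on where the car actually is.
If it is behind either of doors 1 and 3 (prior 1/3 each): door 2 is the lowest-numbered option available, probability 1; weight (1/3)·1 = 1/3 each.
If it is behind door 2 (prior 1/3): the host opened door 2, so this case is ruled out; weight (1/3)·0 = 0.
The weights sum to 2/3.
So P(the car behind door 3 | the host opened door 2) = (1/3) / (2/3) = 1/2.

1/2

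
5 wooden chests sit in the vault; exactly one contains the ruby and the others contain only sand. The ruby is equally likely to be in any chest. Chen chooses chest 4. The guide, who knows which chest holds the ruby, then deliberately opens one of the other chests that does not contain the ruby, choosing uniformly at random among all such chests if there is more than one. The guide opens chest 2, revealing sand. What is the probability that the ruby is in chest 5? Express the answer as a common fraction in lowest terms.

4/15

Apply Bayes' rule, conditioning on where the ruby actually is.
If it is in any of chests 1, 3, and 5 (prior 1/5 each): the guide has 3 equally likely choices, so probability 1/3; weight (1/5)·(1/3) = 1/15 each.
If it is in chest 2 (prior 1/5): the guide opened chest 2, so this case is ruled out; weight (1/5)·0 = 0.
If it is in chest 4 (prior 1/5): the guide has 4 equally likely choices, so probability 1/4; weight (1/5)·(1/4) = 1/20.
The weights sum to 1/4.
So P(the ruby in chest 5 | the guide opened chest 2) = (1/15) / (1/4) = 4/15.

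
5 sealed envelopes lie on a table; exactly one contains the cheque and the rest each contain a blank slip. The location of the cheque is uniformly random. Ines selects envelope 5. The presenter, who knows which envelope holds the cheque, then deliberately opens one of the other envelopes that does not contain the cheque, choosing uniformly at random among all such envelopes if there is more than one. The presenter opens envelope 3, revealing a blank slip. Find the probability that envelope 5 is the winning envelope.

1/5

Consider each possible location of the cheque in turn.
If it is in any of envelopes 1, 2, and 4 (prior 1/5 each): the presenter has 3 equally likely choices, so probability 1/3; weight (1/5)·(1/3) = 1/15 each.
If it is in envelope 3 (prior 1/5): the presenter opened envelope 3, so this case is ruled out; weight (1/5)·0 = 0.
If it is in envelope 5 (prior 1/5): the presenter has 4 equally likely choices, so probability 1/4; weight (1/5)·(1/4) = 1/20.
The weights sum to 1/4.
So P(the cheque in envelope 5 | the presenter opened envelope 3) = (1/20) / (1/4) = 1/5.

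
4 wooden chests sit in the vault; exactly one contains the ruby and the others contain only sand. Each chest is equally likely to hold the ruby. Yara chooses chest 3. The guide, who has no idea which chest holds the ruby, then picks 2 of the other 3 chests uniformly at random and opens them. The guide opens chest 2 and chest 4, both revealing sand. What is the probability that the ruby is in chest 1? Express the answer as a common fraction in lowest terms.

1/2

Consider each possible location of the ruby in turn.
If it is in either of chests 1 and 3 (prior 1/4 each): the guide picks exactly this set with probability 1/3 regardless, and none is the prize; weight (1/4)·(1/3) = 1/12 each.
If it is in either of chests 2 and 4 (prior 1/4 each): that chest was opened and seen not to hold the prize — ruled out; weight (1/4)·0 = 0 each.
The weights sum to 1/6.
So P(the ruby in chest 1 | the guide opened chest 2 and chest 4) = (1/12) / (1/6) = 1/2.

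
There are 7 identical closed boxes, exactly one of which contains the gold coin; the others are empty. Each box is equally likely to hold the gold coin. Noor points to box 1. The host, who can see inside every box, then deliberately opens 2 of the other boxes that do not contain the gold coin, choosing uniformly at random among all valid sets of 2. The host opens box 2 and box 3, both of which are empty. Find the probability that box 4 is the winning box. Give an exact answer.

Condition on the true location of the gold coin.
If it is in box 1 (prior 1/7): the host has 15 equally likely choices, so probability 1/15; weight (1/7)·(1/15) = 1/105.
If it is in either of boxes 2 and 3 (prior 1/7 each): that box was opened and seen not to hold the prize — ruled out; weight (1/7)·0 = 0 each.
If it is in any of boxes 4, 5, 6, and 7 (prior 1/7 each): the host has 10 equally likely choices, so probability 1/10; weight (1/7)·(1/10) = 1/70 each.
The weights sum to 1/15.
So P(the gold coin in box 4 | the host opened box 2 and box 3) = (1/70) / (1/15) = 3/14.

3/14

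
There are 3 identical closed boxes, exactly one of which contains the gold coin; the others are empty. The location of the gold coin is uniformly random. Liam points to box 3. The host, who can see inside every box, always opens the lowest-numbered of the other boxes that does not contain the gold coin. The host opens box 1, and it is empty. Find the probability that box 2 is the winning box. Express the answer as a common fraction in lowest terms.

1/2

Consider each possible location of the gold coin in turn.
If it is in box 1 (prior 1/3): the host opened box 1, so this case is ruled out; weight (1/3)·0 = 0.
If it is in either of boxes 2 and 3 (prior 1/3 each): box 1 is the lowest-numbered option available, probability 1; weight (1/3)·1 = 1/3 each.
The weights sum to 2/3.
So P(the gold coin in box 2 | the host opened box 1) = (1/3) / (2/3) = 1/2.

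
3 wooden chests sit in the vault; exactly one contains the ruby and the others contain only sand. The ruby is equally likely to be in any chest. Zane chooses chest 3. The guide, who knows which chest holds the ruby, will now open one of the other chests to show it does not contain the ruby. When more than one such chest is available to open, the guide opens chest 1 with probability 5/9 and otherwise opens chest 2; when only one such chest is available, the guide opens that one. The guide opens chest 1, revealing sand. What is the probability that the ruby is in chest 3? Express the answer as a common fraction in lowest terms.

Consider each possible location of the ruby in turn.
If it is in chest 1 (prior 1/3): the guide opened chest 1, so this case is ruled out; weight (1/3)·0 = 0.
If it is in chest 2 (prior 1/3): only chest 1 is available, probability 1; weight (1/3)·1 = 1/3.
If it is in chest 3 (prior 1/3): chest 1 is available, opened with probability 5/9; weight (1/3)·(5/9) = 5/27.
The weights sum to 14/27.
So P(the ruby in chest 3 | the guide opened chest 1) = (5/27) / (14/27) = 5/14.

5/14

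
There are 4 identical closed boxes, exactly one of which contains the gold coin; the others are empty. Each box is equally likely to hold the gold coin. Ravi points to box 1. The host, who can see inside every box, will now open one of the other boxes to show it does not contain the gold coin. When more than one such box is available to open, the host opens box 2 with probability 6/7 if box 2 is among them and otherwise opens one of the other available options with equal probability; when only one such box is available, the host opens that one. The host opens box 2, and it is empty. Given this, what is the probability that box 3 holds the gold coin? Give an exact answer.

Condition on the true location of the gold coin.
If it is in any of boxes 1, 3, and 4 (prior 1/4 each): box 2 is available, opened with probability 6/7; weight (1/4)·(6/7) = 3/14 each.
If it is in box 2 (prior 1/4): the host opened box 2, so this case is ruled out; weight (1/4)·0 = 0.
The weights sum to 9/14.
So P(the gold coin in box 3 | the host opened box 2) = (3/14) / (9/14) = 1/3.

1/3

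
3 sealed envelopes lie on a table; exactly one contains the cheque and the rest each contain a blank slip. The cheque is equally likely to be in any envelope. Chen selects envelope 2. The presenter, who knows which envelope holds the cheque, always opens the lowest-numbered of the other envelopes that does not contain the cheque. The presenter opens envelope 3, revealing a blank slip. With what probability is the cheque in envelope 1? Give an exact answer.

Condition on the true location of the cheque.
If it is in envelope 1 (prior 1/3): envelope 3 is the lowest-numbered option available, probability 1; weight (1/3)·1 = 1/3.
If it is in envelope 2 (prior 1/3): the presenter would have opened envelope 1 instead, probability 0; weight (1/3)·0 = 0.
If it is in envelope 3 (prior 1/3): the presenter opened envelope 3, so this case is ruled out; weight (1/3)·0 = 0.
The weights sum to 1/3.
So P(the cheque in envelope 1 | the presenter opened envelope 3) = (1/3) / (1/3) = 1.

1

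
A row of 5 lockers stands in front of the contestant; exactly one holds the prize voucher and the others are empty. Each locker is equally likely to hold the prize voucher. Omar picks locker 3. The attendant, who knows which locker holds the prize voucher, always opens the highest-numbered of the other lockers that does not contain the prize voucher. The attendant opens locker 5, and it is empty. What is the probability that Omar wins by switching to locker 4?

Apply Bayes' rule, conditioning on where the prize voucher actually is.
If it is in any of lockers 1, 2, 3, and 4 (prior 1/5 each): locker 5 is the highest-numbered option available, probability 1; weight (1/5)·1 = 1/5 each.
If it is in locker 5 (prior 1/5): the attendant opened locker 5, so this case is ruled out; weight (1/5)·0 = 0.
The weights sum to 4/5.
So P(the prize voucher in locker 4 | the attendant opened locker 5) = (1/5) / (4/5) = 1/4.

1/4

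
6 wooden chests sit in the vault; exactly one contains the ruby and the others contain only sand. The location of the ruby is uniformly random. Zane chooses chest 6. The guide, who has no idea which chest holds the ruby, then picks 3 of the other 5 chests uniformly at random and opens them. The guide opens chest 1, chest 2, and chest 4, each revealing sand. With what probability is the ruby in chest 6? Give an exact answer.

Condition on the true location of the ruby.
If it is in any of chests 1, 2, and 4 (prior 1/6 each): that chest was opened and seen not to hold the prize — ruled out; weight (1/6)·0 = 0 each.
If it is in any of chests 3, 5, and 6 (prior 1/6 each): the guide picks exactly this set with probability 1/10 regardless, and none is the prize; weight (1/6)·(1/10) = 1/60 each.
The weights sum to 1/20.
So P(the ruby in chest 6 | the guide opened chest 1, chest 2, and chest 4) = (1/60) / (1/20) = 1/3.

1/3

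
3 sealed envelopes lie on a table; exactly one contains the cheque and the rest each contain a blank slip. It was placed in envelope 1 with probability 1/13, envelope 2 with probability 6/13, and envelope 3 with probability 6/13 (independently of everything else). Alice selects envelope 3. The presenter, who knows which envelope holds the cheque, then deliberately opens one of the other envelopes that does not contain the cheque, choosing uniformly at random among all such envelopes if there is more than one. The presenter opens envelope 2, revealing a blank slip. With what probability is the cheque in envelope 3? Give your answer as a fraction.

3/4

Apply Bayes' rule, conditioning on where the cheque actually is.
If it is in envelope 1 (prior 1/13): the presenter has no choice, probability 1; weight (1/13)·1 = 1/13.
If it is in envelope 2 (prior 6/13): the presenter opened envelope 2, so this case is ruled out; weight (6/13)·0 = 0.
If it is in envelope 3 (prior 6/13): the presenter has 2 equally likely choices, so probability 1/2; weight (6/13)·(1/2) = 3/13.
The weights sum to 4/13.
So P(the cheque in envelope 3 | the presenter opened envelope 2) = (3/13) / (4/13) = 3/4.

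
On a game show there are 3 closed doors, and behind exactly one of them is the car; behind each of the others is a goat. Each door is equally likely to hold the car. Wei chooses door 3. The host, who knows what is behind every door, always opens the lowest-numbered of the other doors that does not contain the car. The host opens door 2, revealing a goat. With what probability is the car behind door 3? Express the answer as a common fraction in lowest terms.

0

Condition on the true location of the car.
If it is behind door 1 (prior 1/3): door 2 is the lowest-numbered option available, probability 1; weight (1/3)·1 = 1/3.
If it is behind door 2 (prior 1/3): the host opened door 2, so this case is ruled out; weight (1/3)·0 = 0.
If it is behind door 3 (prior 1/3): the host would have opened door 1 instead, probability 0; weight (1/3)·0 = 0.
The weights sum to 1/3.
So P(the car behind door 3 | the host opened door 2) = 0 / (1/3) = 0.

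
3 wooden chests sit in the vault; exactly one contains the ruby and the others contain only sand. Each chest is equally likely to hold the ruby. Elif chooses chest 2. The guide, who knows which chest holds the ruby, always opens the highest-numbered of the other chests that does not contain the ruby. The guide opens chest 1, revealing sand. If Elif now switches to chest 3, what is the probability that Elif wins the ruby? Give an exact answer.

1

Consider each possible location of the ruby in turn.
If it is in chest 1 (prior 1/3): the guide opened chest 1, so this case is ruled out; weight (1/3)·0 = 0.
If it is in chest 2 (prior 1/3): the guide would have opened chest 3 instead, probability 0; weight (1/3)·0 = 0.
If it is in chest 3 (prior 1/3): chest 1 is the highest-numbered option available, probability 1; weight (1/3)·1 = 1/3.
The weights sum to 1/3.
So P(the ruby in chest 3 | the guide opened chest 1) = (1/3) / (1/3) = 1.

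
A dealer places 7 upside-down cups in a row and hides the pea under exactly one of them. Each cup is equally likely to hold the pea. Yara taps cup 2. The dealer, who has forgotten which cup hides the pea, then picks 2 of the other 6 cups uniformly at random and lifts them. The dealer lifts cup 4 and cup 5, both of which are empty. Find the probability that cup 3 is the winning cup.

1/5

Apply Bayes' rule, conditioning on where the pea actually is.
If it is under any of cups 1, 2, 3, 6, and 7 (prior 1/7 each): the dealer picks exactly this set with probability 1/15 regardless, and none is the prize; weight (1/7)·(1/15) = 1/105 each.
If it is under either of cups 4 and 5 (prior 1/7 each): that cup was opened and seen not to hold the prize — ruled out; weight (1/7)·0 = 0 each.
The weights sum to 1/21.
So P(the pea under cup 3 | the dealer opened cup 4 and cup 5) = (1/105) / (1/21) = 1/5.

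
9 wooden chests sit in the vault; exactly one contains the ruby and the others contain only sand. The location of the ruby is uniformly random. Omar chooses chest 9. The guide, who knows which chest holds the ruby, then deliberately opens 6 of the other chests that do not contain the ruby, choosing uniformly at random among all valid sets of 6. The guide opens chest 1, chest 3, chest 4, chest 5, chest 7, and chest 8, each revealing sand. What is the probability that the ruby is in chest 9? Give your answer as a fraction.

1/9

Consider each possible location of the ruby in turn.
If it is in any of chests 1, 3, 4, 5, 7, and 8 (prior 1/9 each): that chest was opened and seen not to hold the prize — ruled out; weight (1/9)·0 = 0 each.
If it is in either of chests 2 and 6 (prior 1/9 each): the guide has 7 equally likely choices, so probability 1/7; weight (1/9)·(1/7) = 1/63 each.
If it is in chest 9 (prior 1/9): the guide has 28 equally likely choices, so probability 1/28; weight (1/9)·(1/28) = 1/252.
The weights sum to 1/28.
So P(the ruby in chest 9 | the guide opened chest 1, chest 3, chest 4, chest 5, chest 7, and chest 8) = (1/252) / (1/28) = 1/9.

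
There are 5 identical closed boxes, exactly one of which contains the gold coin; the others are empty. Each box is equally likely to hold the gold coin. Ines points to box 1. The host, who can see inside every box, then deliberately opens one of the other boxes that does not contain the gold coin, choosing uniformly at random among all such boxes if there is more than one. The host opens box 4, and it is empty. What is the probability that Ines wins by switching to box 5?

Apply Bayes' rule, conditioning on where the gold coin actually is.
If it is in box 1 (prior 1/5): the host has 4 equally likely choices, so probability 1/4; weight (1/5)·(1/4) = 1/20.
If it is in any of boxes 2, 3, and 5 (prior 1/5 each): the host has 3 equally likely choices, so probability 1/3; weight (1/5)·(1/3) = 1/15 each.
If it is in box 4 (prior 1/5): the host opened box 4, so this case is ruled out; weight (1/5)·0 = 0.
The weights sum to 1/4.
So P(the gold coin in box 5 | the host opened box 4) = (1/15) / (1/4) = 4/15.

4/15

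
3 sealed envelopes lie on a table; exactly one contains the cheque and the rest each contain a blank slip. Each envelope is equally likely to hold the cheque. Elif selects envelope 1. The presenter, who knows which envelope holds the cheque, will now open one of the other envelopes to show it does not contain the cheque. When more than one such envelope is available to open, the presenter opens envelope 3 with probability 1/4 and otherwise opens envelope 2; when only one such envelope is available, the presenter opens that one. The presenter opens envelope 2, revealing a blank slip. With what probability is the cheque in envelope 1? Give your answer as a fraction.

3/7

Apply Bayes' rule, conditioning on where the cheque actually is.
If it is in envelope 1 (prior 1/3): envelope 3 is available but not opened, probability 3/4; weight (1/3)·(3/4) = 1/4.
If it is in envelope 2 (prior 1/3): the presenter opened envelope 2, so this case is ruled out; weight (1/3)·0 = 0.
If it is in envelope 3 (prior 1/3): only envelope 2 is available, probability 1; weight (1/3)·1 = 1/3.
The weights sum to 7/12.
So P(the cheque in envelope 1 | the presenter opened envelope 2) = (1/4) / (7/12) = 3/7.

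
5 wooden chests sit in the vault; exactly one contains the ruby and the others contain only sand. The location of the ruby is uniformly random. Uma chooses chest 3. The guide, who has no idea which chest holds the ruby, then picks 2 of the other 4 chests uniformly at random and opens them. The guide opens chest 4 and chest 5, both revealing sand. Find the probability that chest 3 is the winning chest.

1/3

Apply Bayes' rule, conditioning on where the ruby actually is.
If it is in any of chests 1, 2, and 3 (prior 1/5 each): the guide picks exactly this set with probability 1/6 regardless, and none is the prize; weight (1/5)·(1/6) = 1/30 each.
If it is in either of chests 4 and 5 (prior 1/5 each): that chest was opened and seen not to hold the prize — ruled out; weight (1/5)·0 = 0 each.
The weights sum to 1/10.
So P(the ruby in chest 3 | the guide opened chest 4 and chest 5) = (1/30) / (1/10) = 1/3.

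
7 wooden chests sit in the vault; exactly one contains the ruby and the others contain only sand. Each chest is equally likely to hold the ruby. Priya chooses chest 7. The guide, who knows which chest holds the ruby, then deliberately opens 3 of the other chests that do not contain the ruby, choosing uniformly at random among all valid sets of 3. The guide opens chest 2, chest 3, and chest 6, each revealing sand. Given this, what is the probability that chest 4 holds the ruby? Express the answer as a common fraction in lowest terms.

Apply Bayes' rule, conditioning on where the ruby actually is.
If it is in any of chests 1, 4, and 5 (prior 1/7 each): the guide has 10 equally likely choices, so probability 1/10; weight (1/7)·(1/10) = 1/70 each.
If it is in any of chests 2, 3, and 6 (prior 1/7 each): that chest was opened and seen not to hold the prize — ruled out; weight (1/7)·0 = 0 each.
If it is in chest 7 (prior 1/7): the guide has 20 equally likely choices, so probability 1/20; weight (1/7)·(1/20) = 1/140.
The weights sum to 1/20.
So P(the ruby in chest 4 | the guide opened chest 2, chest 3, and chest 6) = (1/70) / (1/20) = 2/7.

2/7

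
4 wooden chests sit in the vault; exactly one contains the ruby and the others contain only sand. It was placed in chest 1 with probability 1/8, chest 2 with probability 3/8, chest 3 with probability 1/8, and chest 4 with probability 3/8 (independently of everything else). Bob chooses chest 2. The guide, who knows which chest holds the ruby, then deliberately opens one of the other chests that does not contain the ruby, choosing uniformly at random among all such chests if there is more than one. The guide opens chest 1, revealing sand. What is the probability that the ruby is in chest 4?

Condition on the true location of the ruby.
If it is in chest 1 (prior 1/8): the guide opened chest 1, so this case is ruled out; weight (1/8)·0 = 0.
If it is in chest 2 (prior 3/8): the guide has 3 equally likely choices, so probability 1/3; weight (3/8)·(1/3) = 1/8.
If it is in chest 3 (prior 1/8): the guide has 2 equally likely choices, so probability 1/2; weight (1/8)·(1/2) = 1/16.
If it is in chest 4 (prior 3/8): the guide has 2 equally likely choices, so probability 1/2; weight (3/8)·(1/2) = 3/16.
The weights sum to 3/8.
So P(the ruby in chest 4 | the guide opened chest 1) = (3/16) / (3/8) = 1/2.

1/2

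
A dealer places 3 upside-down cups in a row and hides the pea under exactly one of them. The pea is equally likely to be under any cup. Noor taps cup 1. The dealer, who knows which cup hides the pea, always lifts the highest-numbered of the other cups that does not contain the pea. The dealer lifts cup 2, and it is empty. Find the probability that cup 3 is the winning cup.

Consider each possible location of the pea in turn.
If it is under cup 1 (prior 1/3): the dealer would have opened cup 3 instead, probability 0; weight (1/3)·0 = 0.
If it is under cup 2 (prior 1/3): the dealer opened cup 2, so this case is ruled out; weight (1/3)·0 = 0.
If it is under cup 3 (prior 1/3): cup 2 is the highest-numbered option available, probability 1; weight (1/3)·1 = 1/3.
The weights sum to 1/3.
So P(the pea under cup 3 | the dealer opened cup 2) = (1/3) / (1/3) = 1.

1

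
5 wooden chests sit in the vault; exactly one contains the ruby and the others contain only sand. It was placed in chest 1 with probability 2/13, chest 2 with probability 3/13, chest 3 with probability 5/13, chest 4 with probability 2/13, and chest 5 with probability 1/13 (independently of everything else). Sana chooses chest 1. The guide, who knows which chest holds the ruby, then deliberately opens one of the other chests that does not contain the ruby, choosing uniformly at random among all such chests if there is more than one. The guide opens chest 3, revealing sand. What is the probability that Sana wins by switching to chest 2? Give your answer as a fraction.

2/5

Consider each possible location of the ruby in turn.
If it is in chest 1 (prior 2/13): the guide has 4 equally likely choices, so probability 1/4; weight (2/13)·(1/4) = 1/26.
If it is in chest 2 (prior 3/13): the guide has 3 equally likely choices, so probability 1/3; weight (3/13)·(1/3) = 1/13.
If it is in chest 3 (prior 5/13): the guide opened chest 3, so this case is ruled out; weight (5/13)·0 = 0.
If it is in chest 4 (prior 2/13): the guide has 3 equally likely choices, so probability 1/3; weight (2/13)·(1/3) = 2/39.
If it is in chest 5 (prior 1/13): the guide has 3 equally likely choices, so probability 1/3; weight (1/13)·(1/3) = 1/39.
The weights sum to 5/26.
So P(the ruby in chest 2 | the guide opened chest 3) = (1/13) / (5/26) = 2/5.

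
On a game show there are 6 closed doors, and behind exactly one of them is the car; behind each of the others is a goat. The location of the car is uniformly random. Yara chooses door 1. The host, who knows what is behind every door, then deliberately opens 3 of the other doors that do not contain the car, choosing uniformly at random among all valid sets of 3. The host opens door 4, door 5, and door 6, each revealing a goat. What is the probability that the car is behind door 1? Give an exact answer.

1/6

Consider each possible location of the car in turn.
If it is behind door 1 (prior 1/6): the host has 10 equally likely choices, so probability 1/10; weight (1/6)·(1/10) = 1/60.
If it is behind either of doors 2 and 3 (prior 1/6 each): the host has 4 equally likely choices, so probability 1/4; weight (1/6)·(1/4) = 1/24 each.
If it is behind any of doors 4, 5, and 6 (prior 1/6 each): that door was opened and seen not to hold the prize — ruled out; weight (1/6)·0 = 0 each.
The weights sum to 1/10.
So P(the car behind door 1 | the host opened door 4, door 5, and door 6) = (1/60) / (1/10) = 1/6.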